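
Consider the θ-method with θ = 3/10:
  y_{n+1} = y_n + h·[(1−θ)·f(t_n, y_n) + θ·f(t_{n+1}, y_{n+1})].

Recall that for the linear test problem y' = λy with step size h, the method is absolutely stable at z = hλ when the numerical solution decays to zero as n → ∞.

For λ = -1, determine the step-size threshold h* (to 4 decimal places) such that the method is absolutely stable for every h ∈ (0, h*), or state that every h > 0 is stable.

Test eqn y'=λy, z=hλ:
  y_{n+1} = y_n + z·[7/10·y_n + 3/10·y_{n+1}] ⇒ (1 − 3/10z)y_{n+1} = (1 + 7/10z)y_n
  R(z) = (1 + 7/10z)/(1 − 3/10z).

Boundary: |R(x)|=1, x<0.
x=-0.95: |R|=0.2607
R=−1: 1+7/10x = −1+3/10x ⇒ -2/5x=2 ⇒ x=2/(-2/5)=-5.0000
Confirm numerically:
  x=-3.841: |R|=0.78460 <1
  x=-3.169: |R|=0.62455 <1
  x=-2.624: |R|=0.46822 <1
  x=-5.408: |R|=1.06223 >1
  x=-5.332: |R|=1.05108 >1
Stable set (-5.0000, 0).

(-5.0000,0); λ=-1 ⇒ h* = (5)/1 = 5.0000.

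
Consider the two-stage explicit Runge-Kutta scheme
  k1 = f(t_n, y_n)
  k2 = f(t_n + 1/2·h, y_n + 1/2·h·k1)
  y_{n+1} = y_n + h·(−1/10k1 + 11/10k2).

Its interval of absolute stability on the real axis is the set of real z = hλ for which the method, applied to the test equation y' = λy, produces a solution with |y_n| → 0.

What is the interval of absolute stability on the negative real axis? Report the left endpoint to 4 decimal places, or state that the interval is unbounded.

z∈(-1.8182,0).

Test eqn y'=λy, z=hλ:
  k1=λy_n ⇒ h·k1=z·y_n;  k2=λ(1+1/2z)y_n ⇒ h·k2=z(1+1/2z)y_n
  y_{n+1}/y_n = 1 − 1/10z + 11/10z(1+1/2z) = 1 + z + 11/20z²
  R(z) = 1 + z + 11/20z².

Boundary: |R(x)|=1, x<0.
x=-1.63: |R|=0.8313
R=1: x+11/20x²=0 ⇒ x=−20/11=-1.8182; min R=1−1/(4·11/20)=0.5455>−1
Confirm numerically:
  x=-1.744: |R|=0.92884 <1
  x=-1.267: |R|=0.61591 <1
  x=-0.824: |R|=0.54944 <1
  x=-2.332: |R|=1.65902 >1
  x=-2.006: |R|=1.20722 >1
  x=-1.858: |R|=1.04069 >1
Interval (-1.8182, 0).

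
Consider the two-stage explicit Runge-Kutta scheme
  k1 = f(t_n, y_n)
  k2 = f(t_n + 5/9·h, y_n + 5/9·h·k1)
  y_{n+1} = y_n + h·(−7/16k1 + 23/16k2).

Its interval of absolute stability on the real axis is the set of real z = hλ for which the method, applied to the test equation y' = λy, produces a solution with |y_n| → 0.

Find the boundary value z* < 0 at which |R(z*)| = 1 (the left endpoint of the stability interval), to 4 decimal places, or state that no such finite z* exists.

left endpoint -1.2522.

Set f=λy, z=hλ:
  k1=λy_n ⇒ h·k1=z·y_n;  k2=λ(1+5/9z)y_n ⇒ h·k2=z(1+5/9z)y_n
  y_{n+1}/y_n = 1 − 7/16z + 23/16z(1+5/9z) = 1 + z + 115/144z²
  ⇒ R(z) = 1 + z + 115/144z².

Need |R(x)|<1, x<0.
x=-0.93: |R|=0.7607
R=1: x+115/144x²=0 ⇒ x=−144/115=-1.2522; min R=1−1/(4·115/144)=0.6870>−1
Confirm numerically:
  x=-1.130: |R|=0.88975 <1
  x=-1.022: |R|=0.81214 <1
  x=-1.017: |R|=0.80899 <1
  x=-0.912: |R|=0.75224 <1
  x=-1.845: |R|=1.87349 >1
  x=-1.794: |R|=1.77628 >1
Stable set (-1.2522, 0).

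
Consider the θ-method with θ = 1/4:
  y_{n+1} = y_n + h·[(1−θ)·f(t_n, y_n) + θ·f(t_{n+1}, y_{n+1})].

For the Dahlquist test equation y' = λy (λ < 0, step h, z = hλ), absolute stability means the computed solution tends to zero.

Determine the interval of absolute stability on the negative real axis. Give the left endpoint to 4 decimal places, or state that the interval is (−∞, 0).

Test eqn y'=λy, z=hλ:
  y_{n+1} = y_n + z·[3/4·y_n + 1/4·y_{n+1}] ⇒ (1 − 1/4z)y_{n+1} = (1 + 3/4z)y_n
  ⇒ R(z) = (1 + 3/4z)/(1 − 1/4z).

Boundary: |R(x)|=1, x<0.
x=-1.4: |R|=0.0370
R=−1: 1+3/4x = −1+1/4x ⇒ -1/2x=2 ⇒ x=2/(-1/2)=-4.0000
Confirm numerically:
  x=-3.655: |R|=0.90986 <1
  x=-3.181: |R|=0.77190 <1
  x=-1.720: |R|=0.20280 <1
  x=-4.387: |R|=1.09229 >1
  x=-4.304: |R|=1.07322 >1
  x=-4.114: |R|=1.02810 >1
So |R|<1 on (-4.0000, 0).

(-4.0000, 0).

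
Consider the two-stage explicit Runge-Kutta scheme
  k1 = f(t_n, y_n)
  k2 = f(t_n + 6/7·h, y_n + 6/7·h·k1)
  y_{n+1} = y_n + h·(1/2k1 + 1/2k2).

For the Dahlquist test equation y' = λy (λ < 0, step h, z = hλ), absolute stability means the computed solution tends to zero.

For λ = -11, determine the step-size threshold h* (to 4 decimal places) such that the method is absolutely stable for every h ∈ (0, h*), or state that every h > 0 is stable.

Set f=λy, z=hλ:
  k1=λy_n ⇒ h·k1=z·y_n;  k2=λ(1+6/7z)y_n ⇒ h·k2=z(1+6/7z)y_n
  y_{n+1}/y_n = 1 + 1/2z + 1/2z(1+6/7z) = 1 + z + 3/7z²
  ⇒ R(z) = 1 + z + 3/7z².

Boundary: |R(x)|=1, x<0.
x=-1.42: |R|=0.4442
R=1: x+3/7x²=0 ⇒ x=−7/3=-2.3333; min R=1−1/(4·3/7)=0.4167>−1
Confirm numerically:
  x=-1.967: |R|=0.69118 <1
  x=-1.854: |R|=0.61914 <1
  x=-1.177: |R|=0.41671 <1
  x=-2.843: |R|=1.62099 >1
  x=-2.812: |R|=1.57686 >1
  x=-2.568: |R|=1.25827 >1
Interval (-2.3333, 0).

(-2.3333,0); λ=-11 ⇒ h* = (7/3)/11 = 0.2121.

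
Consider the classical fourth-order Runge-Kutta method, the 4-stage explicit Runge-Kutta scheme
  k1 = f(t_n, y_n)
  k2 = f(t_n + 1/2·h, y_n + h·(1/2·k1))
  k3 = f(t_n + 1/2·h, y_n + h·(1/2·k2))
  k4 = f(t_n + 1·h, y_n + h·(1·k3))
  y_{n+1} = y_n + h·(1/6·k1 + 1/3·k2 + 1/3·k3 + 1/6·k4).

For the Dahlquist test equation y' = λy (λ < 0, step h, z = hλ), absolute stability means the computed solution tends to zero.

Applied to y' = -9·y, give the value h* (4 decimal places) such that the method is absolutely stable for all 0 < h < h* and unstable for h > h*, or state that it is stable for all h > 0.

With y'=λy (z=hλ):
  order 4, 4-stage ⇒ R(z)=1+z+z^2/2+z^3/6+z^4/24
  (e.g. R(-1.06)=0.35590, |R|=0.35590)

Need |R(x)|<1, x<0.
x=-1.06: |R|=0.3559
|R(-2.3)|=0.4832 |R(-2.22)|=0.4327 |R(-0.76)|=0.4695
Bisect:
  x_lo=-3.3118 |R|=2.1307  x_hi=-0.2537 |R|=0.7759
  mid=-1.78276 |R|=0.28290 →hi
  mid=-2.54729 |R|=0.69659 →hi
  mid=-2.92956 |R|=1.24021 →lo
  mid=-2.73843 |R|=0.93161 →hi
  mid=-2.83399 |R|=1.07594 →lo
  mid=-2.78621 |R|=1.00138 →lo
  mid=-2.76232 |R|=0.96591 →hi
  mid=-2.77427 |R|=0.98350 →hi
  mid=-2.78024 |R|=0.99241 →hi
  mid=-2.78322 |R|=0.99689 →hi
  ...
  [-2.78546,-2.78528] ⇒ x*=-2.7853
So |R|<1 on (-2.7853, 0).

(-2.7853,0); λ=-9 ⇒ h* = 0.3095.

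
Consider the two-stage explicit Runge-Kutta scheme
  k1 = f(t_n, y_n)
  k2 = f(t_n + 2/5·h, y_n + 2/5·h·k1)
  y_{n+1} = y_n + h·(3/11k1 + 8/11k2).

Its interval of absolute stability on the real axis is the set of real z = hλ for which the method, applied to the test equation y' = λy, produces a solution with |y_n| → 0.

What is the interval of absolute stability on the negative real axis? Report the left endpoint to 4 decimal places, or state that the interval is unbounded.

Test eqn y'=λy, z=hλ:
  k1=λy_n ⇒ h·k1=z·y_n;  k2=λ(1+2/5z)y_n ⇒ h·k2=z(1+2/5z)y_n
  y_{n+1}/y_n = 1 + 3/11z + 8/11z(1+2/5z) = 1 + z + 16/55z²
  so R(z) = 1 + z + 16/55z².

Solve |R(x)|<1 on ℝ⁻.
x=-1.56: |R|=0.1480
R=1: x+16/55x²=0 ⇒ x=−55/16=-3.4375; min R=1−1/(4·16/55)=0.1406>−1
Confirm numerically:
  x=-2.544: |R|=0.33875 <1
  x=-2.242: |R|=0.22027 <1
  x=-1.402: |R|=0.16981 <1
  x=-3.849: |R|=1.46076 >1
  x=-3.782: |R|=1.37903 >1
  x=-3.478: |R|=1.04098 >1
Interval (-3.4375, 0).

(-3.4375, 0).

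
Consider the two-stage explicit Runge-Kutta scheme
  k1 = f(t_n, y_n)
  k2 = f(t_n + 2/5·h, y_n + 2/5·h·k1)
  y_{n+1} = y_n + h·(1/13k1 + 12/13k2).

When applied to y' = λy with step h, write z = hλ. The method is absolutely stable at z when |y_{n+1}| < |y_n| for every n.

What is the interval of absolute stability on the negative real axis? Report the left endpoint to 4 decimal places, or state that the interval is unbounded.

On y'=λy, z=hλ:
  k1=λy_n ⇒ h·k1=z·y_n;  k2=λ(1+2/5z)y_n ⇒ h·k2=z(1+2/5z)y_n
  y_{n+1}/y_n = 1 + 1/13z + 12/13z(1+2/5z) = 1 + z + 24/65z²
  ⇒ R(z) = 1 + z + 24/65z².

Solve |R(x)|<1 on ℝ⁻.
x=-1.56: |R|=0.3386
R=1: x+24/65x²=0 ⇒ x=−65/24=-2.7083; min R=1−1/(4·24/65)=0.3229>−1
Confirm numerically:
  x=-1.846: |R|=0.41223 <1
  x=-1.710: |R|=0.36967 <1
  x=-1.155: |R|=0.33756 <1
  x=-1.090: |R|=0.34868 <1
  x=-3.308: |R|=1.73244 >1
  x=-3.149: |R|=1.51237 >1
  x=-3.012: |R|=1.33771 >1
So |R|<1 on (-2.7083, 0).

z∈(-2.7083,0).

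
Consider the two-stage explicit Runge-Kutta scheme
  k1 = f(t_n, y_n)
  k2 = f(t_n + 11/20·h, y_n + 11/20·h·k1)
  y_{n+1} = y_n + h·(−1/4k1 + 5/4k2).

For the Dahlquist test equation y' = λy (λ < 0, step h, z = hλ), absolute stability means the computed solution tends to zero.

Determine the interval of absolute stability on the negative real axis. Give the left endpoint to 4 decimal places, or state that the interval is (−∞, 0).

(-1.4545, 0).

Test eqn y'=λy, z=hλ:
  k1=λy_n ⇒ h·k1=z·y_n;  k2=λ(1+11/20z)y_n ⇒ h·k2=z(1+11/20z)y_n
  y_{n+1}/y_n = 1 − 1/4z + 5/4z(1+11/20z) = 1 + z + 11/16z²
  ⇒ R(z) = 1 + z + 11/16z².

Need |R(x)|<1, x<0.
x=-0.56: |R|=0.6556
R=1: x+11/16x²=0 ⇒ x=−16/11=-1.4545; min R=1−1/(4·11/16)=0.6364>−1
Confirm numerically:
  x=-1.067: |R|=0.71571 <1
  x=-0.885: |R|=0.65347 <1
  x=-0.772: |R|=0.63774 <1
  x=-0.681: |R|=0.63784 <1
  x=-2.006: |R|=1.76052 >1
  x=-1.868: |R|=1.53098 >1
  x=-1.647: |R|=1.21792 >1
Interval (-1.4545, 0).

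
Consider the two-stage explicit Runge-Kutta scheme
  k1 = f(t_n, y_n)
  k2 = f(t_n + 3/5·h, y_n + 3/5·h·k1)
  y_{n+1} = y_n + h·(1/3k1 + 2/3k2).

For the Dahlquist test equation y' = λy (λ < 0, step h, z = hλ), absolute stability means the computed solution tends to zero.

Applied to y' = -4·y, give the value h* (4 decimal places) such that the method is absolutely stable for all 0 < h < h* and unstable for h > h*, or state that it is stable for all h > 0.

(-2.5000,0); λ=-4 ⇒ h* = (5/2)/4 = 0.6250.

With y'=λy (z=hλ):
  k1=λy_n ⇒ h·k1=z·y_n;  k2=λ(1+3/5z)y_n ⇒ h·k2=z(1+3/5z)y_n
  y_{n+1}/y_n = 1 + 1/3z + 2/3z(1+3/5z) = 1 + z + 2/5z²
  ⇒ R(z) = 1 + z + 2/5z².

Need |R(x)|<1, x<0.
x=-1.54: |R|=0.4086
R=1: x+2/5x²=0 ⇒ x=−5/2=-2.5000; min R=1−1/(4·2/5)=0.3750>−1
Confirm numerically:
  x=-2.018: |R|=0.61093 <1
  x=-1.860: |R|=0.52384 <1
  x=-1.424: |R|=0.38711 <1
  x=-2.941: |R|=1.51879 >1
  x=-2.602: |R|=1.10616 >1
  x=-2.549: |R|=1.04996 >1
So |R|<1 on (-2.5000, 0).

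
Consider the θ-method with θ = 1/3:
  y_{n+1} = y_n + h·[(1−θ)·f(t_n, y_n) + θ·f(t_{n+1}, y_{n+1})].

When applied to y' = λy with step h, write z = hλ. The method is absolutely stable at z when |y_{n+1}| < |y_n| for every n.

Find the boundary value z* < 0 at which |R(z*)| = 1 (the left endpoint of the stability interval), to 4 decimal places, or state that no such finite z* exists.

z* = -6.0000.

On y'=λy, z=hλ:
  y_{n+1} = y_n + z·[2/3·y_n + 1/3·y_{n+1}] ⇒ (1 − 1/3z)y_{n+1} = (1 + 2/3z)y_n
  Hence R(z) = (1 + 2/3z)/(1 − 1/3z).

Find x<0 with |R(x)|<1.
x=-0.32: |R|=0.7108
R=−1: 1+2/3x = −1+1/3x ⇒ -1/3x=2 ⇒ x=2/(-1/3)=-6.0000
Confirm numerically:
  x=-5.339: |R|=0.92073 <1
  x=-5.277: |R|=0.91265 <1
  x=-3.700: |R|=0.65672 <1
  x=-3.312: |R|=0.57414 <1
  x=-6.458: |R|=1.04842 >1
  x=-6.452: |R|=1.04782 >1
  x=-6.412: |R|=1.04377 >1
So |R|<1 on (-6.0000, 0).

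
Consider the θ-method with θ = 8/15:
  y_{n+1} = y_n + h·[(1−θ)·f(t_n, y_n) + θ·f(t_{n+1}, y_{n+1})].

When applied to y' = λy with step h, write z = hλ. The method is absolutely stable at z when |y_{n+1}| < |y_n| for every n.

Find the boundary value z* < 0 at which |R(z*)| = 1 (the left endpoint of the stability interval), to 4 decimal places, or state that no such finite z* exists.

(−∞, 0) — no finite endpoint.

Test eqn y'=λy, z=hλ:
  y_{n+1} = y_n + z·[7/15·y_n + 8/15·y_{n+1}] ⇒ (1 − 8/15z)y_{n+1} = (1 + 7/15z)y_n
  R(z) = (1 + 7/15z)/(1 − 8/15z).

Find x<0 with |R(x)|<1.
x=-1.8: |R|=0.0816
x=-2: |R|=0.0323
x=-10: |R|=0.5789
x=-100: |R|=0.8405
θ=8/15≥1/2 ⇒ |1+7/15x|<|1−8/15x| ∀x<0 ⇒ unbounded interval.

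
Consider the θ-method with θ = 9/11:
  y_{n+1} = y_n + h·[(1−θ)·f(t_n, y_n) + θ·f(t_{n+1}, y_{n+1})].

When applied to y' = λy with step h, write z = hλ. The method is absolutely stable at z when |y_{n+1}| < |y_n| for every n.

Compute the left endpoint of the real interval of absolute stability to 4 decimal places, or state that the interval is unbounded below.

With y'=λy (z=hλ):
  y_{n+1} = y_n + z·[2/11·y_n + 9/11·y_{n+1}] ⇒ (1 − 9/11z)y_{n+1} = (1 + 2/11z)y_n
  Hence R(z) = (1 + 2/11z)/(1 − 9/11z).

Boundary: |R(x)|=1, x<0.
x=-0.58: |R|=0.6067
x=-2: |R|=0.2414
x=-10: |R|=0.0891
x=-100: |R|=0.2075
θ=9/11≥1/2 ⇒ |1+2/11x|<|1−9/11x| ∀x<0 ⇒ unbounded interval.

unbounded; (−∞, 0).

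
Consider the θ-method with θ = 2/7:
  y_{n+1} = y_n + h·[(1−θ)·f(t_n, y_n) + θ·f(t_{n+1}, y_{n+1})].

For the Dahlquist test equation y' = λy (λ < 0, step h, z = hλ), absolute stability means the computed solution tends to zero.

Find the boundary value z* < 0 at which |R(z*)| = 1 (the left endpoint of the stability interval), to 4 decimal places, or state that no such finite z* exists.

On y'=λy, z=hλ:
  y_{n+1} = y_n + z·[5/7·y_n + 2/7·y_{n+1}] ⇒ (1 − 2/7z)y_{n+1} = (1 + 5/7z)y_n
  R(z) = (1 + 5/7z)/(1 − 2/7z).

Solve |R(x)|<1 on ℝ⁻.
x=-1.24: |R|=0.0844
R=−1: 1+5/7x = −1+2/7x ⇒ -3/7x=2 ⇒ x=2/(-3/7)=-4.6667
Confirm numerically:
  x=-4.598: |R|=0.98728 <1
  x=-2.737: |R|=0.53591 <1
  x=-2.533: |R|=0.46950 <1
  x=-2.364: |R|=0.41098 <1
  x=-4.917: |R|=1.04461 >1
  x=-4.774: |R|=1.01946 >1
Interval (-4.6667, 0).

z* = -4.6667.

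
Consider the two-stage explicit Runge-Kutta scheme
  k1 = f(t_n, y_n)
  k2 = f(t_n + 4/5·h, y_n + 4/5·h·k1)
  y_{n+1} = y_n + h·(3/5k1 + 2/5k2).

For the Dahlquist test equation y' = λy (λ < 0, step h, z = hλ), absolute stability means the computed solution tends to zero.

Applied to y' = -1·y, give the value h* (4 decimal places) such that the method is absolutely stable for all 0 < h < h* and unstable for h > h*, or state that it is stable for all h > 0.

(-3.1250,0); λ=-1 ⇒ h* = (25/8)/1 = 3.1250.

With y'=λy (z=hλ):
  k1=λy_n ⇒ h·k1=z·y_n;  k2=λ(1+4/5z)y_n ⇒ h·k2=z(1+4/5z)y_n
  y_{n+1}/y_n = 1 + 3/5z + 2/5z(1+4/5z) = 1 + z + 8/25z²
  R(z) = 1 + z + 8/25z².

Find x<0 with |R(x)|<1.
x=-0.37: |R|=0.6738
R=1: x+8/25x²=0 ⇒ x=−25/8=-3.1250; min R=1−1/(4·8/25)=0.2188>−1
Confirm numerically:
  x=-2.797: |R|=0.70643 <1
  x=-1.922: |R|=0.26011 <1
  x=-1.689: |R|=0.22387 <1
  x=-1.369: |R|=0.23073 <1
  x=-3.614: |R|=1.56552 >1
  x=-3.353: |R|=1.24463 >1
Interval (-3.1250, 0).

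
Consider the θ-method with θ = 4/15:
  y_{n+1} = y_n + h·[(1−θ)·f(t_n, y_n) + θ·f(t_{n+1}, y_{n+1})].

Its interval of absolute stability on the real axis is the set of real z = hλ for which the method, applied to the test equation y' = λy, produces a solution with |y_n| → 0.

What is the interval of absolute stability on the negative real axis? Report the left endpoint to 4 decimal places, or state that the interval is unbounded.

(-4.2857, 0).

Test eqn y'=λy, z=hλ:
  y_{n+1} = y_n + z·[11/15·y_n + 4/15·y_{n+1}] ⇒ (1 − 4/15z)y_{n+1} = (1 + 11/15z)y_n
  so R(z) = (1 + 11/15z)/(1 − 4/15z).

Need |R(x)|<1, x<0.
x=-1.45: |R|=0.0457
R=−1: 1+11/15x = −1+4/15x ⇒ -7/15x=2 ⇒ x=2/(-7/15)=-4.2857
Confirm numerically:
  x=-3.668: |R|=0.85427 <1
  x=-2.956: |R|=0.65300 <1
  x=-1.916: |R|=0.26809 <1
  x=-4.825: |R|=1.11006 >1
  x=-4.465: |R|=1.03819 >1
Stable set (-4.2857, 0).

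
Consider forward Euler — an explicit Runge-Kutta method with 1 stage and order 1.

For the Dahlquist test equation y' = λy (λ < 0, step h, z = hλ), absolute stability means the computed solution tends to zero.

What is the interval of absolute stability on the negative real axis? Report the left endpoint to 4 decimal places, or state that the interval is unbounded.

With y'=λy (z=hλ):
  order 1, 1-stage ⇒ R(z)=1+z
  (e.g. R(-0.7)=0.30000, |R|=0.30000)

Solve |R(x)|<1 on ℝ⁻.
x=-0.7: |R|=0.3000
|R(-2.28)|=1.2800 |R(-1.39)|=0.3900 |R(-1.29)|=0.2900
Bisect:
  x_lo=-2.5643 |R|=1.5643  x_hi=-0.2188 |R|=0.7812
  mid=-1.39155 |R|=0.39155 →hi
  mid=-1.97795 |R|=0.97795 →hi
  mid=-2.27114 |R|=1.27114 →lo
  mid=-2.12455 |R|=1.12455 →lo
  mid=-2.05125 |R|=1.05125 →lo
  mid=-2.01460 |R|=1.01460 →lo
  mid=-1.99627 |R|=0.99627 →hi
  ...
  [-2.00014,-1.99999] ⇒ x*=-2.0000
Interval (-2.0000, 0).

(-2.0000, 0).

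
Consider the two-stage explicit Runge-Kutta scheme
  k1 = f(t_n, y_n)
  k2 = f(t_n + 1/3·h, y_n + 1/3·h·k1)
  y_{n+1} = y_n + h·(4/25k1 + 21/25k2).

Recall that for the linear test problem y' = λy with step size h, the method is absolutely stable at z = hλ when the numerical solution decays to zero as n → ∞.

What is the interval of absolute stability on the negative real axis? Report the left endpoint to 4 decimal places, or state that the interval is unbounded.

On y'=λy, z=hλ:
  k1=λy_n ⇒ h·k1=z·y_n;  k2=λ(1+1/3z)y_n ⇒ h·k2=z(1+1/3z)y_n
  y_{n+1}/y_n = 1 + 4/25z + 21/25z(1+1/3z) = 1 + z + 7/25z²
  R(z) = 1 + z + 7/25z².

Solve |R(x)|<1 on ℝ⁻.
x=-1.79: |R|=0.1071
R=1: x+7/25x²=0 ⇒ x=−25/7=-3.5714; min R=1−1/(4·7/25)=0.1071>−1
Confirm numerically:
  x=-3.236: |R|=0.69607 <1
  x=-3.099: |R|=0.59006 <1
  x=-2.700: |R|=0.34120 <1
  x=-1.623: |R|=0.11456 <1
  x=-4.103: |R|=1.61069 >1
  x=-3.628: |R|=1.05747 >1
Interval (-3.5714, 0).

z∈(-3.5714,0).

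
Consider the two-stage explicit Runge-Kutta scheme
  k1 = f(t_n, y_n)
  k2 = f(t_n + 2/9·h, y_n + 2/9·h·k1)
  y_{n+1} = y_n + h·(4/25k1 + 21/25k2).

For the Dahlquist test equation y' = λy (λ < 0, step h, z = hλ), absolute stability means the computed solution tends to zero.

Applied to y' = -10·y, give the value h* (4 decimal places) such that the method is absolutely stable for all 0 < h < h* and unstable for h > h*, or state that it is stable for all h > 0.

On y'=λy, z=hλ:
  k1=λy_n ⇒ h·k1=z·y_n;  k2=λ(1+2/9z)y_n ⇒ h·k2=z(1+2/9z)y_n
  y_{n+1}/y_n = 1 + 4/25z + 21/25z(1+2/9z) = 1 + z + 14/75z²
  ⇒ R(z) = 1 + z + 14/75z².

Need |R(x)|<1, x<0.
x=-0.85: |R|=0.2849
R=1: x+14/75x²=0 ⇒ x=−75/14=-5.3571; min R=1−1/(4·14/75)=-0.3393>−1
Confirm numerically:
  x=-5.196: |R|=0.84370 <1
  x=-3.633: |R|=0.16924 <1
  x=-2.715: |R|=0.33904 <1
  x=-5.940: |R|=1.64627 >1
  x=-5.594: |R|=1.24733 >1
Interval (-5.3571, 0).

(-5.3571,0); λ=-10 ⇒ h* = (75/14)/10 = 0.5357.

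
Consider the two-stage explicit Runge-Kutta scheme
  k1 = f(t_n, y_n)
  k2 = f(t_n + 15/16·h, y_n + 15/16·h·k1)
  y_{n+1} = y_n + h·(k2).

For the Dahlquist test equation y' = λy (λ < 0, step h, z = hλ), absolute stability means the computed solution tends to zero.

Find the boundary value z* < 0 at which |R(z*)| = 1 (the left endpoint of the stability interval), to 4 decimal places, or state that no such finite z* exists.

z* = -1.0667.

On y'=λy, z=hλ:
  k1=λy_n ⇒ h·k1=z·y_n;  k2=λ(1+15/16z)y_n ⇒ h·k2=z(1+15/16z)y_n
  y_{n+1}/y_n = 1 + z(1+15/16z) = 1 + z + 15/16z²
  so R(z) = 1 + z + 15/16z².

Solve |R(x)|<1 on ℝ⁻.
x=-0.35: |R|=0.7648
R=1: x+15/16x²=0 ⇒ x=−16/15=-1.0667; min R=1−1/(4·15/16)=0.7333>−1
Confirm numerically:
  x=-1.045: |R|=0.97877 <1
  x=-0.945: |R|=0.89221 <1
  x=-0.486: |R|=0.73543 <1
  x=-0.435: |R|=0.74240 <1
  x=-1.405: |R|=1.44565 >1
  x=-1.225: |R|=1.18184 >1
  x=-1.113: |R|=1.04835 >1
So |R|<1 on (-1.0667, 0).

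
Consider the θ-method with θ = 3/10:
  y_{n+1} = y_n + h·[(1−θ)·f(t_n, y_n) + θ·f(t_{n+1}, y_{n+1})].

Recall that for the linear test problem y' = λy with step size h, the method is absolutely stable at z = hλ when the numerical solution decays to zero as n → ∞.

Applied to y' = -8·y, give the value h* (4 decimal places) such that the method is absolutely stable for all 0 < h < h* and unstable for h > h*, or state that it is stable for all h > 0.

(-5.0000,0); λ=-8 ⇒ h* = (5)/8 = 0.6250.

On y'=λy, z=hλ:
  y_{n+1} = y_n + z·[7/10·y_n + 3/10·y_{n+1}] ⇒ (1 − 3/10z)y_{n+1} = (1 + 7/10z)y_n
  ⇒ R(z) = (1 + 7/10z)/(1 − 3/10z).

Boundary: |R(x)|=1, x<0.
x=-1.09: |R|=0.1786
R=−1: 1+7/10x = −1+3/10x ⇒ -2/5x=2 ⇒ x=2/(-2/5)=-5.0000
Confirm numerically:
  x=-3.441: |R|=0.69316 <1
  x=-2.368: |R|=0.38447 <1
  x=-2.283: |R|=0.35498 <1
  x=-5.489: |R|=1.07390 >1
  x=-5.315: |R|=1.04856 >1
Interval (-5.0000, 0).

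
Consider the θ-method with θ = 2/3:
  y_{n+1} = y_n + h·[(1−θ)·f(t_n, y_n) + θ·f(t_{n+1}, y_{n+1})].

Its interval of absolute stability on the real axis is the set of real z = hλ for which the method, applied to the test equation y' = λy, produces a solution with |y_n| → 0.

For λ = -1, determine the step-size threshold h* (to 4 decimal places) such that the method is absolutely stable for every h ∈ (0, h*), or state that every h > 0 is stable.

Test eqn y'=λy, z=hλ:
  y_{n+1} = y_n + z·[1/3·y_n + 2/3·y_{n+1}] ⇒ (1 − 2/3z)y_{n+1} = (1 + 1/3z)y_n
  so R(z) = (1 + 1/3z)/(1 − 2/3z).

Solve |R(x)|<1 on ℝ⁻.
x=-0.39: |R|=0.6905
x=-2: |R|=0.1429
x=-10: |R|=0.3043
x=-100: |R|=0.4778
θ=2/3≥1/2 ⇒ |1+1/3x|<|1−2/3x| ∀x<0 ⇒ stable on all of ℝ⁻.

unbounded; (−∞, 0). Any h>0 works for λ=-1.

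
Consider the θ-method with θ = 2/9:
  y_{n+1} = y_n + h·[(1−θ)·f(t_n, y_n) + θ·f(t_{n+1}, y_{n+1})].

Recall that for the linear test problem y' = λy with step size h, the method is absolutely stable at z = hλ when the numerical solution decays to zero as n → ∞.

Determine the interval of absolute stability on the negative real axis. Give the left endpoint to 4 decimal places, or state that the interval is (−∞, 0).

With y'=λy (z=hλ):
  y_{n+1} = y_n + z·[7/9·y_n + 2/9·y_{n+1}] ⇒ (1 − 2/9z)y_{n+1} = (1 + 7/9z)y_n
  Hence R(z) = (1 + 7/9z)/(1 − 2/9z).

Need |R(x)|<1, x<0.
x=-1.74: |R|=0.2548
R=−1: 1+7/9x = −1+2/9x ⇒ -5/9x=2 ⇒ x=2/(-5/9)=-3.6000
Confirm numerically:
  x=-3.482: |R|=0.96304 <1
  x=-3.470: |R|=0.95922 <1
  x=-2.569: |R|=0.63538 <1
  x=-1.854: |R|=0.31303 <1
  x=-4.008: |R|=1.11989 >1
  x=-3.982: |R|=1.11259 >1
So |R|<1 on (-3.6000, 0).

z∈(-3.6000,0).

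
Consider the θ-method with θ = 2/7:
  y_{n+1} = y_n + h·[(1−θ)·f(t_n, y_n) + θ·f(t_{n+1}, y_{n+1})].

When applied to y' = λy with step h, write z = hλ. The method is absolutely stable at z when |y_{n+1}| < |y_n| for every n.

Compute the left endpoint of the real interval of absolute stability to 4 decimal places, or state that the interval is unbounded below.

Set f=λy, z=hλ:
  y_{n+1} = y_n + z·[5/7·y_n + 2/7·y_{n+1}] ⇒ (1 − 2/7z)y_{n+1} = (1 + 5/7z)y_n
  ⇒ R(z) = (1 + 5/7z)/(1 − 2/7z).

Need |R(x)|<1, x<0.
x=-1.56: |R|=0.0791
R=−1: 1+5/7x = −1+2/7x ⇒ -3/7x=2 ⇒ x=2/(-3/7)=-4.6667
Confirm numerically:
  x=-3.464: |R|=0.74095 <1
  x=-3.072: |R|=0.63603 <1
  x=-2.148: |R|=0.33109 <1
  x=-5.146: |R|=1.08316 >1
  x=-5.098: |R|=1.07525 >1
  x=-4.940: |R|=1.04858 >1
Interval (-4.6667, 0).

z* = -4.6667.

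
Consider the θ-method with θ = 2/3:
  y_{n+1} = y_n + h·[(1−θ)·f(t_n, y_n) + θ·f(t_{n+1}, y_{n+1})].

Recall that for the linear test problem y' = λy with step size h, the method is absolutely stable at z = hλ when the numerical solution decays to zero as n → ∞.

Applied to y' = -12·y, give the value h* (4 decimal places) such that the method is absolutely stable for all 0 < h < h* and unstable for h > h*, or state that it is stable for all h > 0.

(−∞, 0) — no finite endpoint. Any h>0 works for λ=-12.

On y'=λy, z=hλ:
  y_{n+1} = y_n + z·[1/3·y_n + 2/3·y_{n+1}] ⇒ (1 − 2/3z)y_{n+1} = (1 + 1/3z)y_n
  Hence R(z) = (1 + 1/3z)/(1 − 2/3z).

Boundary: |R(x)|=1, x<0.
x=-1.55: |R|=0.2377
x=-2: |R|=0.1429
x=-10: |R|=0.3043
x=-100: |R|=0.4778
θ=2/3≥1/2 ⇒ |1+1/3x|<|1−2/3x| ∀x<0 ⇒ interval (−∞,0).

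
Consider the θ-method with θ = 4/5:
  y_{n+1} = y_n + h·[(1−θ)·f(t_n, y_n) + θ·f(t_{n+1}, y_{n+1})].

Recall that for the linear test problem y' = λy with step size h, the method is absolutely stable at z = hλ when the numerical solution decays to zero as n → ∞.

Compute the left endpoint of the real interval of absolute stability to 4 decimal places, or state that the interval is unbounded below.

(−∞, 0) — no finite endpoint.

Test eqn y'=λy, z=hλ:
  y_{n+1} = y_n + z·[1/5·y_n + 4/5·y_{n+1}] ⇒ (1 − 4/5z)y_{n+1} = (1 + 1/5z)y_n
  R(z) = (1 + 1/5z)/(1 − 4/5z).

Solve |R(x)|<1 on ℝ⁻.
x=-1.26: |R|=0.3725
x=-2: |R|=0.2308
x=-10: |R|=0.1111
x=-100: |R|=0.2346
θ=4/5≥1/2 ⇒ |1+1/5x|<|1−4/5x| ∀x<0 ⇒ stable on all of ℝ⁻.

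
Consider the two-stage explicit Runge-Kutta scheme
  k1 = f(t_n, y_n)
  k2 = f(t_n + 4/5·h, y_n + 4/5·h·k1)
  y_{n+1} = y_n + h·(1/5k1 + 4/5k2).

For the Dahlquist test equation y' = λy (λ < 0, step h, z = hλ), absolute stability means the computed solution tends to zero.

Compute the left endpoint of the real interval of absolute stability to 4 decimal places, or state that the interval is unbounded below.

left endpoint -1.5625.

Set f=λy, z=hλ:
  k1=λy_n ⇒ h·k1=z·y_n;  k2=λ(1+4/5z)y_n ⇒ h·k2=z(1+4/5z)y_n
  y_{n+1}/y_n = 1 + 1/5z + 4/5z(1+4/5z) = 1 + z + 16/25z²
  Hence R(z) = 1 + z + 16/25z².

Need |R(x)|<1, x<0.
x=-1.1: |R|=0.6744
R=1: x+16/25x²=0 ⇒ x=−25/16=-1.5625; min R=1−1/(4·16/25)=0.6094>−1
Confirm numerically:
  x=-1.432: |R|=0.88040 <1
  x=-1.244: |R|=0.74642 <1
  x=-0.688: |R|=0.61494 <1
  x=-1.840: |R|=1.32678 >1
  x=-1.809: |R|=1.28539 >1
Stable set (-1.5625, 0).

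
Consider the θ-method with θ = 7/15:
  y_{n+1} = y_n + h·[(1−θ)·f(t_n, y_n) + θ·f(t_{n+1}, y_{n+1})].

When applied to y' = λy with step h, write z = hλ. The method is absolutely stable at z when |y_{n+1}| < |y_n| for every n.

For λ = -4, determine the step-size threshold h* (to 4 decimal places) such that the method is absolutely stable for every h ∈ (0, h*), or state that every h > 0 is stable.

On y'=λy, z=hλ:
  y_{n+1} = y_n + z·[8/15·y_n + 7/15·y_{n+1}] ⇒ (1 − 7/15z)y_{n+1} = (1 + 8/15z)y_n
  ⇒ R(z) = (1 + 8/15z)/(1 − 7/15z).

Solve |R(x)|<1 on ℝ⁻.
x=-1.14: |R|=0.2559
R=−1: 1+8/15x = −1+7/15x ⇒ -1/15x=2 ⇒ x=2/(-1/15)=-30.0000
Confirm numerically:
  x=-21.454: |R|=0.94826 <1
  x=-19.134: |R|=0.92704 <1
  x=-17.866: |R|=0.91337 <1
  x=-17.094: |R|=0.90416 <1
  x=-30.307: |R|=1.00135 >1
  x=-30.092: |R|=1.00041 >1
  x=-30.067: |R|=1.00030 >1
Interval (-30.0000, 0).

(-30.0000,0); λ=-4 ⇒ h* = (30)/4 = 7.5000.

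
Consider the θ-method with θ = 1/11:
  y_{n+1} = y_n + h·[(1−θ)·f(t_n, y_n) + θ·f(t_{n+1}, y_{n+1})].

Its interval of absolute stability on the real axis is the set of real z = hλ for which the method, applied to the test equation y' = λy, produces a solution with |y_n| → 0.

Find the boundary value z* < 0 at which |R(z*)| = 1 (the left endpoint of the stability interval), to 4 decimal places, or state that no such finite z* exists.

z* = -2.4444.

With y'=λy (z=hλ):
  y_{n+1} = y_n + z·[10/11·y_n + 1/11·y_{n+1}] ⇒ (1 − 1/11z)y_{n+1} = (1 + 10/11z)y_n
  R(z) = (1 + 10/11z)/(1 − 1/11z).

Need |R(x)|<1, x<0.
x=-1.01: |R|=0.0749
R=−1: 1+10/11x = −1+1/11x ⇒ -9/11x=2 ⇒ x=2/(-9/11)=-2.4444
Confirm numerically:
  x=-1.891: |R|=0.61361 <1
  x=-1.629: |R|=0.41888 <1
  x=-1.456: |R|=0.28581 <1
  x=-2.973: |R|=1.34044 >1
  x=-2.688: |R|=1.16014 >1
Stable set (-2.4444, 0).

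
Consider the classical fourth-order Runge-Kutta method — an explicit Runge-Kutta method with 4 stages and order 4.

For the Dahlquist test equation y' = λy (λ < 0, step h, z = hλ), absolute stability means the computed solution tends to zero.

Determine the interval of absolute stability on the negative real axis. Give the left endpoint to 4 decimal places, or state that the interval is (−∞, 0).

(-2.7853, 0).

With y'=λy (z=hλ):
  order 4, 4-stage ⇒ R(z)=1+z+z^2/2+z^3/6+z^4/24
  (e.g. R(-0.52)=0.59481, |R|=0.59481)

Boundary: |R(x)|=1, x<0.
x=-0.52: |R|=0.5948
|R(-2.75)|=0.9481 |R(-1.77)|=0.2812 |R(-0.69)|=0.5027
Bisect:
  x_lo=-3.5387 |R|=2.8708  x_hi=-0.3807 |R|=0.6835
  mid=-1.95969 |R|=0.32070 →hi
  mid=-2.74920 |R|=0.94693 →hi
  mid=-3.14396 |R|=1.68984 →lo
  mid=-2.94658 |R|=1.27168 →lo
  mid=-2.84789 |R|=1.09855 →lo
  mid=-2.79855 |R|=1.02016 →lo
  mid=-2.77387 |R|=0.98292 →hi
  mid=-2.78621 |R|=1.00138 →lo
  ...
  [-2.78544,-2.78525] ⇒ x*=-2.7853
Interval (-2.7853, 0).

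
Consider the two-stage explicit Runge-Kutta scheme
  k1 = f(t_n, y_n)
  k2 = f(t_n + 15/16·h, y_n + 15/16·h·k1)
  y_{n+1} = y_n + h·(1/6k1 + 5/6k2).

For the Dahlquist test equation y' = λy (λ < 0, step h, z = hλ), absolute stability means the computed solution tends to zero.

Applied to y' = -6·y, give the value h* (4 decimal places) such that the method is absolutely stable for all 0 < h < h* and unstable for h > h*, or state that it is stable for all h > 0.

(-1.2800,0); λ=-6 ⇒ h* = (32/25)/6 = 0.2133.

With y'=λy (z=hλ):
  k1=λy_n ⇒ h·k1=z·y_n;  k2=λ(1+15/16z)y_n ⇒ h·k2=z(1+15/16z)y_n
  y_{n+1}/y_n = 1 + 1/6z + 5/6z(1+15/16z) = 1 + z + 25/32z²
  R(z) = 1 + z + 25/32z².

Need |R(x)|<1, x<0.
x=-1.48: |R|=1.2312
R=1: x+25/32x²=0 ⇒ x=−32/25=-1.2800; min R=1−1/(4·25/32)=0.6800>−1
Confirm numerically:
  x=-1.001: |R|=0.78181 <1
  x=-0.940: |R|=0.75031 <1
  x=-0.794: |R|=0.69853 <1
  x=-1.635: |R|=1.45346 >1
  x=-1.314: |R|=1.03490 >1
  x=-1.312: |R|=1.03280 >1
Stable set (-1.2800, 0).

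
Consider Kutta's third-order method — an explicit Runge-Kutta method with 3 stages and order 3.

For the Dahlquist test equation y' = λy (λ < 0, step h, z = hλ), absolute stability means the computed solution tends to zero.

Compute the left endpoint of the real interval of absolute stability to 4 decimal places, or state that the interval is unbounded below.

With y'=λy (z=hλ):
  order 3, 3-stage ⇒ R(z)=1+z+z^2/2+z^3/6
  (e.g. R(-0.68)=0.49879, |R|=0.49879)

Find x<0 with |R(x)|<1.
x=-0.68: |R|=0.4988
|R(-1.35)|=0.1512 |R(-0.81)|=0.4295 |R(-0.6)|=0.5440
Bisect:
  x_lo=-3.2955 |R|=2.8303  x_hi=-0.2229 |R|=0.8001
  mid=-1.75918 |R|=0.11918 →hi
  mid=-2.52734 |R|=1.02415 →lo
  mid=-2.14326 |R|=0.48734 →hi
  mid=-2.33530 |R|=0.73113 →hi
  mid=-2.43132 |R|=0.87104 →hi
  mid=-2.47933 |R|=0.94589 →hi
  mid=-2.50333 |R|=0.98459 →hi
  mid=-2.51533 |R|=1.00426 →lo
  mid=-2.50933 |R|=0.99440 →hi
  mid=-2.51233 |R|=0.99932 →hi
  ...
  [-2.51290,-2.51271] ⇒ x*=-2.5127
Interval (-2.5127, 0).

z* = -2.5127.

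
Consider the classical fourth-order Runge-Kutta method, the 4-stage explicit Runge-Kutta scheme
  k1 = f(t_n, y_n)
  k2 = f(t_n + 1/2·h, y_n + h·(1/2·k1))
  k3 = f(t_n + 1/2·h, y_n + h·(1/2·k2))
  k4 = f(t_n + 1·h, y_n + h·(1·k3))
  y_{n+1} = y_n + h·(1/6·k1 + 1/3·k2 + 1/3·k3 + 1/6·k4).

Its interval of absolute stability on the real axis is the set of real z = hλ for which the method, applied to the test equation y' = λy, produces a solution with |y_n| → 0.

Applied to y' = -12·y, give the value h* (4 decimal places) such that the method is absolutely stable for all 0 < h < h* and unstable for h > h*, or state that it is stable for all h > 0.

Test eqn y'=λy, z=hλ:
  order 4, 4-stage ⇒ R(z)=1+z+z^2/2+z^3/6+z^4/24
  (e.g. R(-1.42)=0.28040, |R|=0.28040)

Need |R(x)|<1, x<0.
x=-1.42: |R|=0.2804
|R(-2.62)|=0.7781 |R(-2.38)|=0.5422 |R(-1.3)|=0.2978
Bisect:
  x_lo=-3.6502 |R|=3.3028  x_hi=-0.1562 |R|=0.8554
  mid=-1.90319 |R|=0.30560 →hi
  mid=-2.77668 |R|=0.98709 →hi
  mid=-3.21342 |R|=1.86210 →lo
  mid=-2.99505 |R|=1.36513 →lo
  mid=-2.88586 |R|=1.16252 →lo
  mid=-2.83127 |R|=1.07156 →lo
  mid=-2.80397 |R|=1.02853 →lo
  ...
  [-2.78542,-2.78521] ⇒ x*=-2.7853
Stable set (-2.7853, 0).

(-2.7853,0); λ=-12 ⇒ h* = 0.2321.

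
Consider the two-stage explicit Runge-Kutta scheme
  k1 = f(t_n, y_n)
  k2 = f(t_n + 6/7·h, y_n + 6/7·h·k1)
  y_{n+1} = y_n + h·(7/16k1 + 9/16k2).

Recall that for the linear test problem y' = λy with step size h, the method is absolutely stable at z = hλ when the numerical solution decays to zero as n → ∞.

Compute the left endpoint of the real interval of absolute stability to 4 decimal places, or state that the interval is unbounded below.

left endpoint -2.0741.

Test eqn y'=λy, z=hλ:
  k1=λy_n ⇒ h·k1=z·y_n;  k2=λ(1+6/7z)y_n ⇒ h·k2=z(1+6/7z)y_n
  y_{n+1}/y_n = 1 + 7/16z + 9/16z(1+6/7z) = 1 + z + 27/56z²
  ⇒ R(z) = 1 + z + 27/56z².

Find x<0 with |R(x)|<1.
x=-1.41: |R|=0.5485
R=1: x+27/56x²=0 ⇒ x=−56/27=-2.0741; min R=1−1/(4·27/56)=0.4815>−1
Confirm numerically:
  x=-2.053: |R|=0.97914 <1
  x=-1.940: |R|=0.87459 <1
  x=-1.566: |R|=0.61639 <1
  x=-0.937: |R|=0.48631 <1
  x=-2.457: |R|=1.45362 >1
  x=-2.221: |R|=1.15733 >1
So |R|<1 on (-2.0741, 0).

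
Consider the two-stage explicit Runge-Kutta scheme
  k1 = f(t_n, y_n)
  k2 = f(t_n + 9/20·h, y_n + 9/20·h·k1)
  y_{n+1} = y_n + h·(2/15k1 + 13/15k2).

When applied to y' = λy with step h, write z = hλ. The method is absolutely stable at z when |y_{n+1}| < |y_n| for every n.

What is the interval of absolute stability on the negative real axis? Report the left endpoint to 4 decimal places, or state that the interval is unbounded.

z∈(-2.5641,0).

On y'=λy, z=hλ:
  k1=λy_n ⇒ h·k1=z·y_n;  k2=λ(1+9/20z)y_n ⇒ h·k2=z(1+9/20z)y_n
  y_{n+1}/y_n = 1 + 2/15z + 13/15z(1+9/20z) = 1 + z + 39/100z²
  R(z) = 1 + z + 39/100z².

Find x<0 with |R(x)|<1.
x=-1.33: |R|=0.3599
R=1: x+39/100x²=0 ⇒ x=−100/39=-2.5641; min R=1−1/(4·39/100)=0.3590>−1
Confirm numerically:
  x=-1.878: |R|=0.49748 <1
  x=-1.865: |R|=0.49151 <1
  x=-1.339: |R|=0.36024 <1
  x=-2.816: |R|=1.27664 >1
  x=-2.814: |R|=1.27425 >1
  x=-2.688: |R|=1.12988 >1
Stable set (-2.5641, 0).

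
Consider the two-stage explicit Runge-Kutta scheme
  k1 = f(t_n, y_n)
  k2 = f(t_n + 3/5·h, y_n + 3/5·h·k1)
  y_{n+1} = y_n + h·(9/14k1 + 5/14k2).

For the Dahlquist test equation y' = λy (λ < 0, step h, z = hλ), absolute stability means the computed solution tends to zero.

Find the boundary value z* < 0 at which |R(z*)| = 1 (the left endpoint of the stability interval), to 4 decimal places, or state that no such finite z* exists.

Test eqn y'=λy, z=hλ:
  k1=λy_n ⇒ h·k1=z·y_n;  k2=λ(1+3/5z)y_n ⇒ h·k2=z(1+3/5z)y_n
  y_{n+1}/y_n = 1 + 9/14z + 5/14z(1+3/5z) = 1 + z + 3/14z²
  so R(z) = 1 + z + 3/14z².

Boundary: |R(x)|=1, x<0.
x=-1.57: |R|=0.0418
R=1: x+3/14x²=0 ⇒ x=−14/3=-4.6667; min R=1−1/(4·3/14)=-0.1667>−1
Confirm numerically:
  x=-2.975: |R|=0.07844 <1
  x=-2.473: |R|=0.16249 <1
  x=-2.224: |R|=0.16411 <1
  x=-5.257: |R|=1.66501 >1
  x=-5.083: |R|=1.45348 >1
Interval (-4.6667, 0).

left endpoint -4.6667.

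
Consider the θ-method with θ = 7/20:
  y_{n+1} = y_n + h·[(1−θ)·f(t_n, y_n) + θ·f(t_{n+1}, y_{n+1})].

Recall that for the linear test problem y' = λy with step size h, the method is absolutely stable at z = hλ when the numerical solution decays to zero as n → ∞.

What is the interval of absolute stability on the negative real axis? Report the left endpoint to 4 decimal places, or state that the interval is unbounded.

On y'=λy, z=hλ:
  y_{n+1} = y_n + z·[13/20·y_n + 7/20·y_{n+1}] ⇒ (1 − 7/20z)y_{n+1} = (1 + 13/20z)y_n
  R(z) = (1 + 13/20z)/(1 − 7/20z).

Need |R(x)|<1, x<0.
x=-0.41: |R|=0.6415
R=−1: 1+13/20x = −1+7/20x ⇒ -3/10x=2 ⇒ x=2/(-3/10)=-6.6667
Confirm numerically:
  x=-6.329: |R|=0.96849 <1
  x=-6.020: |R|=0.93756 <1
  x=-3.789: |R|=0.62887 <1
  x=-7.047: |R|=1.03292 >1
  x=-6.809: |R|=1.01262 >1
So |R|<1 on (-6.6667, 0).

(-6.6667, 0).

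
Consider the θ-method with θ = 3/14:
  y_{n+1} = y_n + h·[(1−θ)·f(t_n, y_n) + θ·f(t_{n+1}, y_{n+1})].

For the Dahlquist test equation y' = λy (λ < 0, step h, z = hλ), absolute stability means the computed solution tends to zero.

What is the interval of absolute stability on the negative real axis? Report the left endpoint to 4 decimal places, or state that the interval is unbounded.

With y'=λy (z=hλ):
  y_{n+1} = y_n + z·[11/14·y_n + 3/14·y_{n+1}] ⇒ (1 − 3/14z)y_{n+1} = (1 + 11/14z)y_n
  Hence R(z) = (1 + 11/14z)/(1 − 3/14z).

Solve |R(x)|<1 on ℝ⁻.
x=-1.25: |R|=0.0141
R=−1: 1+11/14x = −1+3/14x ⇒ -4/7x=2 ⇒ x=2/(-4/7)=-3.5000
Confirm numerically:
  x=-3.318: |R|=0.93922 <1
  x=-1.898: |R|=0.34924 <1
  x=-1.622: |R|=0.20365 <1
  x=-3.690: |R|=1.06063 >1
  x=-3.659: |R|=1.05093 >1
Interval (-3.5000, 0).

z∈(-3.5000,0).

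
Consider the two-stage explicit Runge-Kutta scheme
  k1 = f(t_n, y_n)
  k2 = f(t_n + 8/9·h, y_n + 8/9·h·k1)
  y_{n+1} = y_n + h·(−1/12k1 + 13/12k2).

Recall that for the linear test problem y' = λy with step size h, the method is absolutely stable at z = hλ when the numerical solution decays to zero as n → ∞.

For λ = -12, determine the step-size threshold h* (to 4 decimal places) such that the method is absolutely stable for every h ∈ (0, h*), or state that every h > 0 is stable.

(-1.0385,0); λ=-12 ⇒ h* = (27/26)/12 = 0.0865.

Test eqn y'=λy, z=hλ:
  k1=λy_n ⇒ h·k1=z·y_n;  k2=λ(1+8/9z)y_n ⇒ h·k2=z(1+8/9z)y_n
  y_{n+1}/y_n = 1 − 1/12z + 13/12z(1+8/9z) = 1 + z + 26/27z²
  Hence R(z) = 1 + z + 26/27z².

Solve |R(x)|<1 on ℝ⁻.
x=-1.14: |R|=1.1115
R=1: x+26/27x²=0 ⇒ x=−27/26=-1.0385; min R=1−1/(4·26/27)=0.7404>−1
Confirm numerically:
  x=-0.731: |R|=0.78357 <1
  x=-0.713: |R|=0.77654 <1
  x=-0.491: |R|=0.74115 <1
  x=-0.485: |R|=0.74151 <1
  x=-1.593: |R|=1.85066 >1
  x=-1.200: |R|=1.18667 >1
  x=-1.112: |R|=1.07875 >1
So |R|<1 on (-1.0385, 0).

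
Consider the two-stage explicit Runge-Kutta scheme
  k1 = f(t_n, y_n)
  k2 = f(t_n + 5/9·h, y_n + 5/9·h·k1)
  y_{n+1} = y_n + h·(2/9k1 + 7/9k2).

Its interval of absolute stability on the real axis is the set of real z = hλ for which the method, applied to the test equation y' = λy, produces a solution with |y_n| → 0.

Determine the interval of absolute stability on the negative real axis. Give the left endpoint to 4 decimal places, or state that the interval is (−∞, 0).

(-2.3143, 0).

Test eqn y'=λy, z=hλ:
  k1=λy_n ⇒ h·k1=z·y_n;  k2=λ(1+5/9z)y_n ⇒ h·k2=z(1+5/9z)y_n
  y_{n+1}/y_n = 1 + 2/9z + 7/9z(1+5/9z) = 1 + z + 35/81z²
  ⇒ R(z) = 1 + z + 35/81z².

Boundary: |R(x)|=1, x<0.
x=-1.04: |R|=0.4274
R=1: x+35/81x²=0 ⇒ x=−81/35=-2.3143; min R=1−1/(4·35/81)=0.4214>−1
Confirm numerically:
  x=-1.936: |R|=0.68355 <1
  x=-1.843: |R|=0.62469 <1
  x=-1.507: |R|=0.47432 <1
  x=-1.095: |R|=0.42310 <1
  x=-2.775: |R|=1.55243 >1
  x=-2.575: |R|=1.29008 >1
So |R|<1 on (-2.3143, 0).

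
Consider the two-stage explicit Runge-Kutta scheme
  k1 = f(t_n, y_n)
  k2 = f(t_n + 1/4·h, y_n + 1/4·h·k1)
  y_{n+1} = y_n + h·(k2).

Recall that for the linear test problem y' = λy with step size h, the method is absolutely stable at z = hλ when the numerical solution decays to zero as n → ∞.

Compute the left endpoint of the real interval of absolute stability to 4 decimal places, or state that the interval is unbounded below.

On y'=λy, z=hλ:
  k1=λy_n ⇒ h·k1=z·y_n;  k2=λ(1+1/4z)y_n ⇒ h·k2=z(1+1/4z)y_n
  y_{n+1}/y_n = 1 + z(1+1/4z) = 1 + z + 1/4z²
  Hence R(z) = 1 + z + 1/4z².

Solve |R(x)|<1 on ℝ⁻.
x=-0.63: |R|=0.4692
R=1: x+1/4x²=0 ⇒ x=−4=-4.0000; min R=1−1/(4·1/4)=0.0000>−1
Confirm numerically:
  x=-3.701: |R|=0.72335 <1
  x=-3.001: |R|=0.25050 <1
  x=-2.409: |R|=0.04182 <1
  x=-1.680: |R|=0.02560 <1
  x=-4.573: |R|=1.65508 >1
  x=-4.315: |R|=1.33981 >1
  x=-4.080: |R|=1.08160 >1
So |R|<1 on (-4.0000, 0).

z* = -4.0000.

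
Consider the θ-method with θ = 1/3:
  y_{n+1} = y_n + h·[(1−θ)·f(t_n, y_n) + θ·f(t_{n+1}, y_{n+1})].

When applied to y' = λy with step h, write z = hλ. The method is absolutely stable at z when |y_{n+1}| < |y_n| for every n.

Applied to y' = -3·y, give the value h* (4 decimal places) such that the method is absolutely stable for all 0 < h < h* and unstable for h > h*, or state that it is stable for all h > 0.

(-6.0000,0); λ=-3 ⇒ h* = (6)/3 = 2.0000.

Set f=λy, z=hλ:
  y_{n+1} = y_n + z·[2/3·y_n + 1/3·y_{n+1}] ⇒ (1 − 1/3z)y_{n+1} = (1 + 2/3z)y_n
  Hence R(z) = (1 + 2/3z)/(1 − 1/3z).

Find x<0 with |R(x)|<1.
x=-1.45: |R|=0.0225
R=−1: 1+2/3x = −1+1/3x ⇒ -1/3x=2 ⇒ x=2/(-1/3)=-6.0000
Confirm numerically:
  x=-5.404: |R|=0.92908 <1
  x=-4.358: |R|=0.77684 <1
  x=-4.325: |R|=0.77133 <1
  x=-2.496: |R|=0.36245 <1
  x=-6.319: |R|=1.03423 >1
  x=-6.225: |R|=1.02439 >1
Interval (-6.0000, 0).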